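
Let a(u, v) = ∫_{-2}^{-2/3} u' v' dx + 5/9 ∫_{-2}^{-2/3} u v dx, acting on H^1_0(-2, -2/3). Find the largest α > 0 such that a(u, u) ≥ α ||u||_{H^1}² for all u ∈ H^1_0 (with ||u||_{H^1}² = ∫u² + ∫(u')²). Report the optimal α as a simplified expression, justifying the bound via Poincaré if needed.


α = (80 + 81*π^2)/(9*(16 + 9*π^2))

Coercivity of a(·,·) on H^1_0(-2, -2/3) means a(u, u) ≥ α ||u||_{H^1}² for every u ∈ H^1_0.
The interval has length L = 4/3, and Poincaré/coercivity depend only on L. Here a(u, u) = ∫(u')² + (5/9)·∫u².
Here 0 < c = 5/9 < 1. The condition a(u,u) ≥ α||u||_{H^1}² reads (1−α)∫(u')² ≥ (α−c)∫u². Any admissible α is ≤ 1 (rapidly oscillating u have ∫u²/∫(u')² → 0), and α = 1 would force 0 ≥ (1−c)∫u², impossible since c < 1; so 1−α > 0. By the sharp Poincaré inequality on H^1_0 of an interval of length L, ∫(u')² ≥ (π/L)²∫u² with equality for the first sine mode sin(π(x−x₀)/L) (x₀ the left endpoint), so the inequality holds for all u iff (1−α)(π/L)² ≥ α − c, i.e. α ≤ ((π/L)² + c)/((π/L)² + 1) = (1 + c(L/π)²)/(1 + (L/π)²). With (π/L)² = 9*π^2/16 and c = 5/9, the largest admissible constant is α = ((π/L)² + c)/((π/L)² + 1).
Simplifying, α = (80 + 81*π^2)/(9*(16 + 9*π^2)).


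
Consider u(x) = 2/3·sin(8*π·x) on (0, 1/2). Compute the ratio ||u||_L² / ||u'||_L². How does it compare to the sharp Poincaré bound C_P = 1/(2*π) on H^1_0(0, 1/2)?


||u||_L² / ||u'||_L² = 1/(8*π) < C_P = 1/(2*π).

u(x) = 2/3·sin(8*π·x), so u'(x) = 16*π*cos(8*π*x)/3.
Writing u(x) = A·sin(kπx/L) with A = 2/3 and k = 4, use ∫_0^L sin²(kπx/L) dx = L/2 and ∫_0^L cos²(kπx/L) dx = L/2.
u² = 4/9·sin²(8*π·x) and (u')² = 256*π^2/9·cos²(8*π·x), and each of sin², cos² integrates to L/2 = 1/4 over (0, 1/2).
∫_0^1/2 u² dx = 1/9, so ||u||_L² = 1/3.
∫_0^1/2 (u')² dx = 64*π^2/9, so ||u'||_L² = 8*π/3.
Ratio ||u||_L² / ||u'||_L² = 1/(8*π).
Sharp Poincaré constant on H^1_0(0, 1/2) is C_P = L/π = 1/(2*π), achieved by sin(2*π·x).
This is the k = 4 harmonic; the ratio L/(kπ) is strictly less than C_P = L/π, consistent with the sharp inequality ||u||_L² ≤ C_P ||u'||_L².


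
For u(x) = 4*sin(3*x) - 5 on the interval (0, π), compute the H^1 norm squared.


||u||_{H^1(0,π)}^2 = -80/3 + 105*π

u'(x) = 12*cos(3*x).
Expand u² and (u')² and integrate term by term on (0, π), using: for integers n ≥ 1, ∫_0^π sin²(nx) dx = ∫_0^π cos²(nx) dx = π/2; for n ≠ n', ∫_0^π sin(nx)sin(n'x) dx = ∫_0^π cos(nx)cos(n'x) dx = 0; and by product-to-sum, ∫_0^π sin(nx)cos(n'x) dx = ½∫_0^π [sin((n+n')x) + sin((n−n')x)] dx, which is 0 when n+n' is even and 2n/(n²−n'²) when n+n' is odd (it need not vanish on (0, π)). For the constant mode: ∫_0^π 1 dx = π, ∫_0^π cos(nx) dx = 0, ∫_0^π sin(nx) dx = (1−(−1)^n)/n.
  u² squared terms: (-5)²·∫1 dx = 25·π = 25*π;  (4)²·∫sin(3x)² dx = 16·π/2 = 8*π.
  u² cross terms: 2·(-5)·(4)·∫1·sin(3x) dx = -40·(2/3) = -80/3.
  So ∫_0^π u² dx = 25*π + 8*π − 80/3 = -80/3 + 33*π.
  (u')² squared terms: (12)²·∫cos(3x)² dx = 144·π/2 = 72*π.
  So ∫_0^π (u')² dx = 72*π.
||u||_{H^1}^2 = (-80/3 + 33*π) + (72*π) = -80/3 + 105*π.


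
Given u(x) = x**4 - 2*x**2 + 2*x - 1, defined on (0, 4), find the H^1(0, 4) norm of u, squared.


||u||_{H^1}^2 = 3445132/63

The H^1 norm (squared) on an interval (0, L) is
  ||u||_{H^1}^2 = ∫_0^L u(x)^2 dx + ∫_0^L u'(x)^2 dx.
Compute u'(x) = 4*x**3 - 4*x + 2.
Then u(x)^2 = x**8 - 4*x**6 + 4*x**5 + 2*x**4 - 8*x**3 + 8*x**2 - 4*x + 1 and u'(x)^2 = 16*x**6 - 32*x**4 + 16*x**3 + 16*x**2 - 16*x + 4.
Integrate each monomial from 0 to 4 using ∫_0^4 c·x^n dx = c·4^(n+1)/(n+1):
  ∫_0^4 u(x)^2 dx = ∫_0^4 (x^8 - 4*x^6 + 4*x^5 + 2*x^4 - 8*x^3 + 8*x^2 - 4*x + 1) dx. Term by term:
    ∫_0^4 x^8 dx = 262144/9;  ∫_0^4 -4*x^6 dx = -65536/7;  ∫_0^4 4*x^5 dx = 8192/3;
    ∫_0^4 2*x^4 dx = 2048/5;  ∫_0^4 -8*x^3 dx = -512;  ∫_0^4 8*x^2 dx = 512/3;
    ∫_0^4 -4*x dx = -32;  ∫_0^4 1 dx = 4.
  Sum: 262144/9 − 65536/7 + 8192/3 + 2048/5 − 512 + 512/3 − 32 + 4 = 7098764/315.
  ∫_0^4 u'(x)^2 dx = ∫_0^4 (16*x^6 - 32*x^4 + 16*x^3 + 16*x^2 - 16*x + 4) dx. Term by term:
    ∫_0^4 16*x^6 dx = 262144/7;  ∫_0^4 -32*x^4 dx = -32768/5;  ∫_0^4 16*x^3 dx = 1024;
    ∫_0^4 16*x^2 dx = 1024/3;  ∫_0^4 -16*x dx = -128;  ∫_0^4 4 dx = 16.
  Sum: 262144/7 − 32768/5 + 1024 + 1024/3 − 128 + 16 = 3375632/105.
Adding: ||u||_{H^1}^2 = 7098764/315 + 3375632/105 = 3445132/63.


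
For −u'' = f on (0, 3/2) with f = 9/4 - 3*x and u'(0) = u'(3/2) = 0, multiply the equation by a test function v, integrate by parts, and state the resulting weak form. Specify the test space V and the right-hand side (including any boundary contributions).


V = H^1(0, 3/2) (no boundary constraint on v; u is determined up to an additive constant); weak form: ∫_0^3/2 u'v' dx = ∫_0^3/2 (9/4 - 3*x) v dx for all v ∈ V.

Multiply both sides by a test function v and integrate from 0 to 3/2:
  ∫_0^3/2 −u''(x) v(x) dx = ∫_0^3/2 f(x) v(x) dx.
Integrate the LHS by parts once:
  ∫_0^3/2 −u'' v dx = −[u'(x) v(x)]_0^3/2 + ∫_0^3/2 u'(x) v'(x) dx.
Thus ∫_0^3/2 u'(x) v'(x) dx = ∫_0^3/2 f(x) v(x) dx + [u'(x) v(x)]_0^3/2.
Choose V so that boundary terms are either known or forced to vanish.
u has homogeneous Neumann: u'(0) = u'(3/2) = 0. So [u' v]_0^3/2 = 0·v(3/2) − 0·v(0) = 0 for any v; take V = H^1(0, 3/2).
Weak formulation: find u (satisfying any essential BC) such that ∫_0^3/2 u'(x) v'(x) dx = ∫_0^3/2 f v dx for all v ∈ V (homogeneous Neumann, so boundary terms vanish).
Substituting f(x) = 9/4 - 3*x, the right-hand side is ∫_0^3/2 (9/4 - 3*x) v dx.
Compatibility check (pure Neumann): taking v ≡ 1 ∈ V gives 0 = ∫_0^3/2 f dx + (0) − (0), i.e. ∫_0^3/2 f dx must equal u'(0) − u'(3/2) = 0. Indeed ∫_0^3/2 (9/4 - 3*x) dx = 0, so the data are compatible. The solution is then unique only up to an additive constant (fix it e.g. by requiring ∫_0^3/2 u dx = 0).


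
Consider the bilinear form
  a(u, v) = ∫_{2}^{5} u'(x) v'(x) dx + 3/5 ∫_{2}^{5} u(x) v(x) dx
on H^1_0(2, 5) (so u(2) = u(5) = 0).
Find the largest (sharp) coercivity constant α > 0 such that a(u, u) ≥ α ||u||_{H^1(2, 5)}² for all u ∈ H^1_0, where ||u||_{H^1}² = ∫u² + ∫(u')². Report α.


α = (27/5 + π^2)/(9 + π^2)

Coercivity of a(·,·) on H^1_0(2, 5) means a(u, u) ≥ α ||u||_{H^1}² for every u ∈ H^1_0.
The interval has length L = 3, and Poincaré/coercivity depend only on L. Here a(u, u) = ∫(u')² + (3/5)·∫u².
Here 0 < c = 3/5 < 1. The condition a(u,u) ≥ α||u||_{H^1}² reads (1−α)∫(u')² ≥ (α−c)∫u². Any admissible α is ≤ 1 (rapidly oscillating u have ∫u²/∫(u')² → 0), and α = 1 would force 0 ≥ (1−c)∫u², impossible since c < 1; so 1−α > 0. By the sharp Poincaré inequality on H^1_0 of an interval of length L, ∫(u')² ≥ (π/L)²∫u² with equality for the first sine mode sin(π(x−x₀)/L) (x₀ the left endpoint), so the inequality holds for all u iff (1−α)(π/L)² ≥ α − c, i.e. α ≤ ((π/L)² + c)/((π/L)² + 1) = (1 + c(L/π)²)/(1 + (L/π)²). With (π/L)² = π^2/9 and c = 3/5, the largest admissible constant is α = ((π/L)² + c)/((π/L)² + 1).
Simplifying, α = (27/5 + π^2)/(9 + π^2).


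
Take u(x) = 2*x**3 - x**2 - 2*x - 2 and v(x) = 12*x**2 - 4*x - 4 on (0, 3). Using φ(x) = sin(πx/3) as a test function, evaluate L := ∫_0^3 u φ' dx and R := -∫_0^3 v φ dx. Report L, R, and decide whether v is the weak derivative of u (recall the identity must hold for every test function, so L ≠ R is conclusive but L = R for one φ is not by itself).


LHS = -132/π + 648/π^3, RHS = -264/π + 1296/π^3. No, v is not the weak derivative of u.

u(x) = 2*x**3 - x**2 - 2*x - 2, classical derivative u'(x) = 6*x**2 - 2*x - 2.
φ(x) = sin(πx/3), so φ'(x) = π*cos(π*x/3)/3.
Note φ(0) = φ(3) = 0, so the boundary term u·φ vanishes.
LHS = ∫_0^3 u(x) φ'(x) dx = ∫_0^3 (2*π*x^3*cos(π*x/3)/3 - π*x^2*cos(π*x/3)/3 - 2*π*x*cos(π*x/3)/3 - 2*π*cos(π*x/3)/3) dx. Term by term:
  ∫_0^3 -2*π*cos(π*x/3)/3 dx = 0;  ∫_0^3 -2*π*x*cos(π*x/3)/3 dx = 12/π;  ∫_0^3 -π*x^2*cos(π*x/3)/3 dx = 18/π;
  ∫_0^3 2*π*x^3*cos(π*x/3)/3 dx = -162/π + 648/π^3.
Sum: 0 + 12/π + 18/π + -162/π + 648/π^3 = -132/π + 648/π^3.
So LHS = -132/π + 648/π^3.
∫_0^3 v(x) φ(x) dx = ∫_0^3 (12*x^2*sin(π*x/3) - 4*x*sin(π*x/3) - 4*sin(π*x/3)) dx. Term by term:
  ∫_0^3 -4*sin(π*x/3) dx = -24/π;  ∫_0^3 -4*x*sin(π*x/3) dx = -36/π;  ∫_0^3 12*x^2*sin(π*x/3) dx = -1296/π^3 + 324/π.
Sum: -24/π − 36/π + -1296/π^3 + 324/π = -1296/π^3 + 264/π.
So RHS = -∫_0^3 v(x) φ(x) dx = -264/π + 1296/π^3.
LHS − RHS = -648/π^3 + 132/π ≠ 0, so the identity fails.
(For a valid weak derivative the identity must hold for EVERY test function, in particular this one. The failure shows v is NOT the weak derivative of u.)
Correct weak derivative would be u'(x) = 6*x**2 - 2*x - 2.


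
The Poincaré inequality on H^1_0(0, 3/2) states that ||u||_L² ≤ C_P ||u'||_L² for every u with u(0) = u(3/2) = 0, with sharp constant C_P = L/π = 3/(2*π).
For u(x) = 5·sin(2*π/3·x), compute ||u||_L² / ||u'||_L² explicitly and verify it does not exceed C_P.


||u||_L² / ||u'||_L² = 3/(2*π) = C_P.

u(x) = 5·sin(2*π/3·x), so u'(x) = 10*π*cos(2*π*x/3)/3.
Writing u(x) = A·sin(kπx/L) with A = 5 and k = 1, use ∫_0^L sin²(kπx/L) dx = L/2 and ∫_0^L cos²(kπx/L) dx = L/2.
u² = 25·sin²(2*π/3·x) and (u')² = 100*π^2/9·cos²(2*π/3·x), and each of sin², cos² integrates to L/2 = 3/4 over (0, 3/2).
∫_0^3/2 u² dx = 75/4, so ||u||_L² = 5*sqrt(3)/2.
∫_0^3/2 (u')² dx = 25*π^2/3, so ||u'||_L² = 5*sqrt(3)*π/3.
Ratio ||u||_L² / ||u'||_L² = 3/(2*π).
Sharp Poincaré constant on H^1_0(0, 3/2) is C_P = L/π = 3/(2*π), achieved by sin(2*π/3·x).
This is the k = 1 eigenfunction (up to amplitude), so the ratio equals the sharp Poincaré constant exactly.


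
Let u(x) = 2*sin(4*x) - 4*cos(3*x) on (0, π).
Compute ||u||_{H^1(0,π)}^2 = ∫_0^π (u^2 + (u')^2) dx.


||u||_{H^1(0,π)}^2 = -1280/7 + 114*π

u'(x) = 12*sin(3*x) + 8*cos(4*x).
Expand u² and (u')² and integrate term by term on (0, π), using: for integers n ≥ 1, ∫_0^π sin²(nx) dx = ∫_0^π cos²(nx) dx = π/2; for n ≠ n', ∫_0^π sin(nx)sin(n'x) dx = ∫_0^π cos(nx)cos(n'x) dx = 0; and by product-to-sum, ∫_0^π sin(nx)cos(n'x) dx = ½∫_0^π [sin((n+n')x) + sin((n−n')x)] dx, which is 0 when n+n' is even and 2n/(n²−n'²) when n+n' is odd (it need not vanish on (0, π)).
  u² squared terms: (-4)²·∫cos(3x)² dx = 16·π/2 = 8*π;  (2)²·∫sin(4x)² dx = 4·π/2 = 2*π.
  u² cross terms: 2·(-4)·(2)·∫cos(3x)·sin(4x) dx = -16·(8/7) = -128/7.
  So ∫_0^π u² dx = 8*π + 2*π − 128/7 = -128/7 + 10*π.
  (u')² squared terms: (8)²·∫cos(4x)² dx = 64·π/2 = 32*π;  (12)²·∫sin(3x)² dx = 144·π/2 = 72*π.
  (u')² cross terms: 2·(8)·(12)·∫cos(4x)·sin(3x) dx = 192·(-6/7) = -1152/7.
  So ∫_0^π (u')² dx = 32*π + 72*π − 1152/7 = -1152/7 + 104*π.
||u||_{H^1}^2 = (-128/7 + 10*π) + (-1152/7 + 104*π) = -1280/7 + 114*π.


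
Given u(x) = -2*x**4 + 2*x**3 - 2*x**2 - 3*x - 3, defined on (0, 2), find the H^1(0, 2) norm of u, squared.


||u||_{H^1}^2 = 367984/315

The H^1 norm (squared) on an interval (0, L) is
  ||u||_{H^1}^2 = ∫_0^L u(x)^2 dx + ∫_0^L u'(x)^2 dx.
Compute u'(x) = -8*x**3 + 6*x**2 - 4*x - 3.
Then u(x)^2 = 4*x**8 - 8*x**7 + 12*x**6 + 4*x**5 + 4*x**4 + 21*x**2 + 18*x + 9 and u'(x)^2 = 64*x**6 - 96*x**5 + 100*x**4 - 20*x**2 + 24*x + 9.
Integrate each monomial from 0 to 2 using ∫_0^2 c·x^n dx = c·2^(n+1)/(n+1):
  ∫_0^2 u(x)^2 dx = ∫_0^2 (4*x^8 - 8*x^7 + 12*x^6 + 4*x^5 + 4*x^4 + 21*x^2 + 18*x + 9) dx. Term by term:
    ∫_0^2 4*x^8 dx = 2048/9;  ∫_0^2 -8*x^7 dx = -256;  ∫_0^2 12*x^6 dx = 1536/7;
    ∫_0^2 4*x^5 dx = 128/3;  ∫_0^2 4*x^4 dx = 128/5;  ∫_0^2 21*x^2 dx = 56;
    ∫_0^2 18*x dx = 36;  ∫_0^2 9 dx = 18.
  Sum: 2048/9 − 256 + 1536/7 + 128/3 + 128/5 + 56 + 36 + 18 = 116314/315.
  ∫_0^2 u'(x)^2 dx = ∫_0^2 (64*x^6 - 96*x^5 + 100*x^4 - 20*x^2 + 24*x + 9) dx. Term by term:
    ∫_0^2 64*x^6 dx = 8192/7;  ∫_0^2 -96*x^5 dx = -1024;  ∫_0^2 100*x^4 dx = 640;
    ∫_0^2 -20*x^2 dx = -160/3;  ∫_0^2 24*x dx = 48;  ∫_0^2 9 dx = 18.
  Sum: 8192/7 − 1024 + 640 − 160/3 + 48 + 18 = 16778/21.
Adding: ||u||_{H^1}^2 = 116314/315 + 16778/21 = 367984/315.


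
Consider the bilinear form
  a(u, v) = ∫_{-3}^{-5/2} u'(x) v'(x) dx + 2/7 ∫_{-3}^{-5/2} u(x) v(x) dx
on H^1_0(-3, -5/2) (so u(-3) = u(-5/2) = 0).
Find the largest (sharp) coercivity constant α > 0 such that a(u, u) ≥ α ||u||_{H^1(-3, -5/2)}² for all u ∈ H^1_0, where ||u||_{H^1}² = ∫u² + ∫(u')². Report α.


α = 2*(1 + 14*π^2)/(7*(1 + 4*π^2))

Coercivity of a(·,·) on H^1_0(-3, -5/2) means a(u, u) ≥ α ||u||_{H^1}² for every u ∈ H^1_0.
The interval has length L = 1/2, and Poincaré/coercivity depend only on L. Here a(u, u) = ∫(u')² + (2/7)·∫u².
Here 0 < c = 2/7 < 1. The condition a(u,u) ≥ α||u||_{H^1}² reads (1−α)∫(u')² ≥ (α−c)∫u². Any admissible α is ≤ 1 (rapidly oscillating u have ∫u²/∫(u')² → 0), and α = 1 would force 0 ≥ (1−c)∫u², impossible since c < 1; so 1−α > 0. By the sharp Poincaré inequality on H^1_0 of an interval of length L, ∫(u')² ≥ (π/L)²∫u² with equality for the first sine mode sin(π(x−x₀)/L) (x₀ the left endpoint), so the inequality holds for all u iff (1−α)(π/L)² ≥ α − c, i.e. α ≤ ((π/L)² + c)/((π/L)² + 1) = (1 + c(L/π)²)/(1 + (L/π)²). With (π/L)² = 4*π^2 and c = 2/7, the largest admissible constant is α = ((π/L)² + c)/((π/L)² + 1).
Simplifying, α = 2*(1 + 14*π^2)/(7*(1 + 4*π^2)).


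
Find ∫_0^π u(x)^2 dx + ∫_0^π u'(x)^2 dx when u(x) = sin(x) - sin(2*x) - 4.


||u||_{H^1(0,π)}^2 = -16 + 39*π/2

u'(x) = cos(x) - 2*cos(2*x).
Expand u² and (u')² and integrate term by term on (0, π), using: for integers n ≥ 1, ∫_0^π sin²(nx) dx = ∫_0^π cos²(nx) dx = π/2; for n ≠ n', ∫_0^π sin(nx)sin(n'x) dx = ∫_0^π cos(nx)cos(n'x) dx = 0; and by product-to-sum, ∫_0^π sin(nx)cos(n'x) dx = ½∫_0^π [sin((n+n')x) + sin((n−n')x)] dx, which is 0 when n+n' is even and 2n/(n²−n'²) when n+n' is odd (it need not vanish on (0, π)). For the constant mode: ∫_0^π 1 dx = π, ∫_0^π cos(nx) dx = 0, ∫_0^π sin(nx) dx = (1−(−1)^n)/n.
  u² squared terms: (-4)²·∫1 dx = 16·π = 16*π;  (-1)²·∫sin(2x)² dx = 1·π/2 = π/2;  (1)²·∫sin(x)² dx = 1·π/2 = π/2.
  u² cross terms: 2·(-4)·(-1)·∫1·sin(2x) dx = 8·(0) = 0;  2·(-4)·(1)·∫1·sin(x) dx = -8·(2) = -16;  2·(-1)·(1)·∫sin(2x)·sin(x) dx = -2·(0) = 0.
  So ∫_0^π u² dx = 16*π + π/2 + π/2 + 0 − 16 + 0 = -16 + 17*π.
  (u')² squared terms: (-2)²·∫cos(2x)² dx = 4·π/2 = 2*π;  (1)²·∫cos(x)² dx = 1·π/2 = π/2.
  (u')² cross terms: 2·(-2)·(1)·∫cos(2x)·cos(x) dx = -4·(0) = 0.
  So ∫_0^π (u')² dx = 2*π + π/2 + 0 = 5*π/2.
||u||_{H^1}^2 = (-16 + 17*π) + (5*π/2) = -16 + 39*π/2.


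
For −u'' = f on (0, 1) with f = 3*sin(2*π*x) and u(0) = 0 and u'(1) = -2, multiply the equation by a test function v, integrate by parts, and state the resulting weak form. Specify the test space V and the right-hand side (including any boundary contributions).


V = {v ∈ H^1(0, 1) : v(0) = 0} (test functions vanish at x = 0 where u is specified); weak form: ∫_0^1 u'v' dx = ∫_0^1 (3*sin(2*π*x)) v dx − 2·v(1) for all v ∈ V.

Multiply both sides by a test function v and integrate from 0 to 1:
  ∫_0^1 −u''(x) v(x) dx = ∫_0^1 f(x) v(x) dx.
Integrate the LHS by parts once:
  ∫_0^1 −u'' v dx = −[u'(x) v(x)]_0^1 + ∫_0^1 u'(x) v'(x) dx.
Thus ∫_0^1 u'(x) v'(x) dx = ∫_0^1 f(x) v(x) dx + [u'(x) v(x)]_0^1.
Choose V so that boundary terms are either known or forced to vanish.
Mixed BC: u(0) = 0 (Dirichlet) and u'(1) = -2 (Neumann). Define V = {v ∈ H^1(0, 1) : v(0) = 0}. Then [u' v]_0^1 = u'(1)·v(1) − u'(0)·0 = − 2·v(1).
Weak formulation: find u (satisfying any essential BC) such that ∫_0^1 u'(x) v'(x) dx = ∫_0^1 f v dx − 2·v(1) for all v ∈ V (Dirichlet at 0 absorbed into V; Neumann datum at x = 1 contributes the boundary term).
Substituting f(x) = 3*sin(2*π*x), the right-hand side is ∫_0^1 (3*sin(2*π*x)) v dx − 2·v(1).


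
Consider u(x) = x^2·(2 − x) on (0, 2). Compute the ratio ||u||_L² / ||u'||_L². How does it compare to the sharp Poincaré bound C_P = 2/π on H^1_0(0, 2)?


||u||_L² / ||u'||_L² = sqrt(14)/7 < C_P = 2/π.

u(x) = x^2·(2 − x), so u'(x) = x*(4 - 3*x).
u(x) = x^2·(2 − x) vanishes at x = 0 and x = 2, so u ∈ H^1_0(0, 2). Differentiate via the product rule and integrate the resulting polynomials term by term.
  ∫_0^2 u² dx = ∫_0^2 (x^6 - 4*x^5 + 4*x^4) dx. Term by term:
    ∫_0^2 x^6 dx = 128/7;  ∫_0^2 -4*x^5 dx = -128/3;  ∫_0^2 4*x^4 dx = 128/5.
  Sum: 128/7 − 128/3 + 128/5 = 128/105.
  ∫_0^2 (u')² dx = ∫_0^2 (9*x^4 - 24*x^3 + 16*x^2) dx. Term by term:
    ∫_0^2 9*x^4 dx = 288/5;  ∫_0^2 -24*x^3 dx = -96;  ∫_0^2 16*x^2 dx = 128/3.
  Sum: 288/5 − 96 + 128/3 = 64/15.
∫_0^2 u² dx = 128/105, so ||u||_L² = 8*sqrt(210)/105.
∫_0^2 (u')² dx = 64/15, so ||u'||_L² = 8*sqrt(15)/15.
Ratio ||u||_L² / ||u'||_L² = sqrt(14)/7.
Sharp Poincaré constant on H^1_0(0, 2) is C_P = L/π = 2/π, achieved by sin(π/2·x).
A polynomial bump cannot attain the sharp Poincaré constant (only the first sine eigenfunction does), so the ratio is strictly less than C_P, consistent with ||u||_L² ≤ C_P ||u'||_L².


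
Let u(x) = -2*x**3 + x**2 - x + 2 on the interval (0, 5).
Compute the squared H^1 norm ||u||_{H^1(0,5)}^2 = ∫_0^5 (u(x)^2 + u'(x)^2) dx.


||u||_{H^1}^2 = 2324225/42

The H^1 norm (squared) on an interval (0, L) is
  ||u||_{H^1}^2 = ∫_0^L u(x)^2 dx + ∫_0^L u'(x)^2 dx.
Compute u'(x) = -6*x**2 + 2*x - 1.
Then u(x)^2 = 4*x**6 - 4*x**5 + 5*x**4 - 10*x**3 + 5*x**2 - 4*x + 4 and u'(x)^2 = 36*x**4 - 24*x**3 + 16*x**2 - 4*x + 1.
Integrate each monomial from 0 to 5 using ∫_0^5 c·x^n dx = c·5^(n+1)/(n+1):
  ∫_0^5 u(x)^2 dx = ∫_0^5 (4*x^6 - 4*x^5 + 5*x^4 - 10*x^3 + 5*x^2 - 4*x + 4) dx. Term by term:
    ∫_0^5 4*x^6 dx = 312500/7;  ∫_0^5 -4*x^5 dx = -31250/3;  ∫_0^5 5*x^4 dx = 3125;
    ∫_0^5 -10*x^3 dx = -3125/2;  ∫_0^5 5*x^2 dx = 625/3;  ∫_0^5 -4*x dx = -50;
    ∫_0^5 4 dx = 20.
  Sum: 312500/7 − 31250/3 + 3125 − 3125/2 + 625/3 − 50 + 20 = 1510615/42.
  ∫_0^5 u'(x)^2 dx = ∫_0^5 (36*x^4 - 24*x^3 + 16*x^2 - 4*x + 1) dx. Term by term:
    ∫_0^5 36*x^4 dx = 22500;  ∫_0^5 -24*x^3 dx = -3750;  ∫_0^5 16*x^2 dx = 2000/3;
    ∫_0^5 -4*x dx = -50;  ∫_0^5 1 dx = 5.
  Sum: 22500 − 3750 + 2000/3 − 50 + 5 = 58115/3.
Adding: ||u||_{H^1}^2 = 1510615/42 + 58115/3 = 2324225/42.


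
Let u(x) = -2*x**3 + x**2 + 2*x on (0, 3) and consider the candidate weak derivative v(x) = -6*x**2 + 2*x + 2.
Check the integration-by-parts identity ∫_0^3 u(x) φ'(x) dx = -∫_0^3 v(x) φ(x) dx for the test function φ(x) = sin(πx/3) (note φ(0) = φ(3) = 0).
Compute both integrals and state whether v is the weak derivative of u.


LHS = -648/π^3 + 132/π, RHS = -648/π^3 + 132/π. Yes, v = u' weakly.

u(x) = -2*x**3 + x**2 + 2*x, classical derivative u'(x) = -6*x**2 + 2*x + 2.
φ(x) = sin(πx/3), so φ'(x) = π*cos(π*x/3)/3.
Note φ(0) = φ(3) = 0, so the boundary term u·φ vanishes.
LHS = ∫_0^3 u(x) φ'(x) dx = ∫_0^3 (-2*π*x^3*cos(π*x/3)/3 + π*x^2*cos(π*x/3)/3 + 2*π*x*cos(π*x/3)/3) dx. Term by term:
  ∫_0^3 -2*π*x^3*cos(π*x/3)/3 dx = -648/π^3 + 162/π;  ∫_0^3 π*x^2*cos(π*x/3)/3 dx = -18/π;  ∫_0^3 2*π*x*cos(π*x/3)/3 dx = -12/π.
Sum: -648/π^3 + 162/π − 18/π − 12/π = -648/π^3 + 132/π.
So LHS = -648/π^3 + 132/π.
∫_0^3 v(x) φ(x) dx = ∫_0^3 (-6*x^2*sin(π*x/3) + 2*x*sin(π*x/3) + 2*sin(π*x/3)) dx. Term by term:
  ∫_0^3 2*sin(π*x/3) dx = 12/π;  ∫_0^3 -6*x^2*sin(π*x/3) dx = -162/π + 648/π^3;  ∫_0^3 2*x*sin(π*x/3) dx = 18/π.
Sum: 12/π + -162/π + 648/π^3 + 18/π = -132/π + 648/π^3.
So RHS = -∫_0^3 v(x) φ(x) dx = -648/π^3 + 132/π.
LHS = RHS, so the identity holds for this test φ.
Moreover u is smooth here and v(x) = u'(x) = -6*x**2 + 2*x + 2 pointwise, so the identity holds for every test function. Hence v is the weak derivative of u.


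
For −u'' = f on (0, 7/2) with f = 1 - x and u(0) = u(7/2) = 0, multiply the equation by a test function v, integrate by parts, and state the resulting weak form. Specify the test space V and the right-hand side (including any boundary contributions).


V = H^1_0(0, 7/2) (so v(0) = v(7/2) = 0); weak form: ∫_0^7/2 u'v' dx = ∫_0^7/2 (1 - x) v dx for all v ∈ V.

Multiply both sides by a test function v and integrate from 0 to 7/2:
  ∫_0^7/2 −u''(x) v(x) dx = ∫_0^7/2 f(x) v(x) dx.
Integrate the LHS by parts once:
  ∫_0^7/2 −u'' v dx = −[u'(x) v(x)]_0^7/2 + ∫_0^7/2 u'(x) v'(x) dx.
Thus ∫_0^7/2 u'(x) v'(x) dx = ∫_0^7/2 f(x) v(x) dx + [u'(x) v(x)]_0^7/2.
Choose V so that boundary terms are either known or forced to vanish.
u is Dirichlet: u(0) = u(7/2) = 0. Let V = H^1_0(0, 7/2); then v(0) = v(7/2) = 0, and [u' v]_0^7/2 = 0.
Weak formulation: find u (satisfying any essential BC) such that ∫_0^7/2 u'(x) v'(x) dx = ∫_0^7/2 f v dx for all v ∈ V.
Substituting f(x) = 1 - x, the right-hand side is ∫_0^7/2 (1 - x) v dx.


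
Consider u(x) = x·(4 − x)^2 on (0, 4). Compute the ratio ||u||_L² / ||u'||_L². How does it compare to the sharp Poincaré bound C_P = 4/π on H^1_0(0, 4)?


||u||_L² / ||u'||_L² = 2*sqrt(14)/7 < C_P = 4/π.

u(x) = x·(4 − x)^2, so u'(x) = (x - 4)*(3*x - 4).
u(x) = x·(4 − x)^2 vanishes at x = 0 and x = 4, so u ∈ H^1_0(0, 4). Differentiate via the product rule and integrate the resulting polynomials term by term.
  ∫_0^4 u² dx = ∫_0^4 (x^6 - 16*x^5 + 96*x^4 - 256*x^3 + 256*x^2) dx. Term by term:
    ∫_0^4 x^6 dx = 16384/7;  ∫_0^4 -16*x^5 dx = -32768/3;  ∫_0^4 96*x^4 dx = 98304/5;
    ∫_0^4 -256*x^3 dx = -16384;  ∫_0^4 256*x^2 dx = 16384/3.
  Sum: 16384/7 − 32768/3 + 98304/5 − 16384 + 16384/3 = 16384/105.
  ∫_0^4 (u')² dx = ∫_0^4 (9*x^4 - 96*x^3 + 352*x^2 - 512*x + 256) dx. Term by term:
    ∫_0^4 9*x^4 dx = 9216/5;  ∫_0^4 -96*x^3 dx = -6144;  ∫_0^4 352*x^2 dx = 22528/3;
    ∫_0^4 -512*x dx = -4096;  ∫_0^4 256 dx = 1024.
  Sum: 9216/5 − 6144 + 22528/3 − 4096 + 1024 = 2048/15.
∫_0^4 u² dx = 16384/105, so ||u||_L² = 128*sqrt(105)/105.
∫_0^4 (u')² dx = 2048/15, so ||u'||_L² = 32*sqrt(30)/15.
Ratio ||u||_L² / ||u'||_L² = 2*sqrt(14)/7.
Sharp Poincaré constant on H^1_0(0, 4) is C_P = L/π = 4/π, achieved by sin(π/4·x).
A polynomial bump cannot attain the sharp Poincaré constant (only the first sine eigenfunction does), so the ratio is strictly less than C_P, consistent with ||u||_L² ≤ C_P ||u'||_L².


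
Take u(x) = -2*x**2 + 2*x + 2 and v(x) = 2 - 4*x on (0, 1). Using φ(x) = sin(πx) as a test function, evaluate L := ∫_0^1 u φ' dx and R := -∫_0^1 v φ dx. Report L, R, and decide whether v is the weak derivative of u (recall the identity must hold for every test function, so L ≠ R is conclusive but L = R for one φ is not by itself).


LHS = 0, RHS = 0. Yes, v = u' weakly.

u(x) = -2*x**2 + 2*x + 2, classical derivative u'(x) = 2 - 4*x.
φ(x) = sin(πx), so φ'(x) = π*cos(π*x).
Note φ(0) = φ(1) = 0, so the boundary term u·φ vanishes.
LHS = ∫_0^1 u(x) φ'(x) dx = ∫_0^1 (-2*π*x^2*cos(π*x) + 2*π*x*cos(π*x) + 2*π*cos(π*x)) dx. Term by term:
  ∫_0^1 2*π*cos(π*x) dx = 0;  ∫_0^1 -2*π*x^2*cos(π*x) dx = 4/π;  ∫_0^1 2*π*x*cos(π*x) dx = -4/π.
Sum: 0 + 4/π − 4/π = 0.
So LHS = 0.
∫_0^1 v(x) φ(x) dx = ∫_0^1 (-4*x*sin(π*x) + 2*sin(π*x)) dx. Term by term:
  ∫_0^1 2*sin(π*x) dx = 4/π;  ∫_0^1 -4*x*sin(π*x) dx = -4/π.
Sum: 4/π − 4/π = 0.
So RHS = -∫_0^1 v(x) φ(x) dx = 0.
LHS = RHS, so the identity holds for this test φ.
Moreover u is smooth here and v(x) = u'(x) = 2 - 4*x pointwise, so the identity holds for every test function. Hence v is the weak derivative of u.


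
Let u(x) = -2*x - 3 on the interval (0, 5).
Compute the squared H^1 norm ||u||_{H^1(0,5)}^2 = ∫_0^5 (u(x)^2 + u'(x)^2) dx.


||u||_{H^1}^2 = 1145/3

The H^1 norm (squared) on an interval (0, L) is
  ||u||_{H^1}^2 = ∫_0^L u(x)^2 dx + ∫_0^L u'(x)^2 dx.
Compute u'(x) = -2.
Then u(x)^2 = 4*x**2 + 12*x + 9 and u'(x)^2 = 4.
Integrate each monomial from 0 to 5 using ∫_0^5 c·x^n dx = c·5^(n+1)/(n+1):
  ∫_0^5 u(x)^2 dx = ∫_0^5 (4*x^2 + 12*x + 9) dx. Term by term:
    ∫_0^5 4*x^2 dx = 500/3;  ∫_0^5 12*x dx = 150;  ∫_0^5 9 dx = 45.
  Sum: 500/3 + 150 + 45 = 1085/3.
  ∫_0^5 u'(x)^2 dx = ∫_0^5 (4) dx. Term by term:
    ∫_0^5 4 dx = 20.
Adding: ||u||_{H^1}^2 = 1085/3 + 20 = 1145/3.


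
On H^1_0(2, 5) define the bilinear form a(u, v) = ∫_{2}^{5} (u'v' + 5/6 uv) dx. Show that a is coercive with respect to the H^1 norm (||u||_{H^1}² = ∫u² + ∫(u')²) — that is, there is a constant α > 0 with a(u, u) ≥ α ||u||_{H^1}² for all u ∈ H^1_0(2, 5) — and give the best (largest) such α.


α = (15/2 + π^2)/(9 + π^2)

Coercivity of a(·,·) on H^1_0(2, 5) means a(u, u) ≥ α ||u||_{H^1}² for every u ∈ H^1_0.
The interval has length L = 3, and Poincaré/coercivity depend only on L. Here a(u, u) = ∫(u')² + (5/6)·∫u².
Here 0 < c = 5/6 < 1. The condition a(u,u) ≥ α||u||_{H^1}² reads (1−α)∫(u')² ≥ (α−c)∫u². Any admissible α is ≤ 1 (rapidly oscillating u have ∫u²/∫(u')² → 0), and α = 1 would force 0 ≥ (1−c)∫u², impossible since c < 1; so 1−α > 0. By the sharp Poincaré inequality on H^1_0 of an interval of length L, ∫(u')² ≥ (π/L)²∫u² with equality for the first sine mode sin(π(x−x₀)/L) (x₀ the left endpoint), so the inequality holds for all u iff (1−α)(π/L)² ≥ α − c, i.e. α ≤ ((π/L)² + c)/((π/L)² + 1) = (1 + c(L/π)²)/(1 + (L/π)²). With (π/L)² = π^2/9 and c = 5/6, the largest admissible constant is α = ((π/L)² + c)/((π/L)² + 1).
Simplifying, α = (15/2 + π^2)/(9 + π^2).


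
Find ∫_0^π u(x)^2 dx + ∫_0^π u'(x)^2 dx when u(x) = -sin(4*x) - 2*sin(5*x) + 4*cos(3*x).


||u||_{H^1(0,π)}^2 = -640/7 + 281*π/2

u'(x) = -12*sin(3*x) - 4*cos(4*x) - 10*cos(5*x).
Expand u² and (u')² and integrate term by term on (0, π), using: for integers n ≥ 1, ∫_0^π sin²(nx) dx = ∫_0^π cos²(nx) dx = π/2; for n ≠ n', ∫_0^π sin(nx)sin(n'x) dx = ∫_0^π cos(nx)cos(n'x) dx = 0; and by product-to-sum, ∫_0^π sin(nx)cos(n'x) dx = ½∫_0^π [sin((n+n')x) + sin((n−n')x)] dx, which is 0 when n+n' is even and 2n/(n²−n'²) when n+n' is odd (it need not vanish on (0, π)).
  u² squared terms: (-1)²·∫sin(4x)² dx = 1·π/2 = π/2;  (-2)²·∫sin(5x)² dx = 4·π/2 = 2*π;  (4)²·∫cos(3x)² dx = 16·π/2 = 8*π.
  u² cross terms: 2·(-1)·(-2)·∫sin(4x)·sin(5x) dx = 4·(0) = 0;  2·(-1)·(4)·∫sin(4x)·cos(3x) dx = -8·(8/7) = -64/7;  2·(-2)·(4)·∫sin(5x)·cos(3x) dx = -16·(0) = 0.
  So ∫_0^π u² dx = π/2 + 2*π + 8*π + 0 − 64/7 + 0 = -64/7 + 21*π/2.
  (u')² squared terms: (-12)²·∫sin(3x)² dx = 144·π/2 = 72*π;  (-10)²·∫cos(5x)² dx = 100·π/2 = 50*π;  (-4)²·∫cos(4x)² dx = 16·π/2 = 8*π.
  (u')² cross terms: 2·(-12)·(-10)·∫sin(3x)·cos(5x) dx = 240·(0) = 0;  2·(-12)·(-4)·∫sin(3x)·cos(4x) dx = 96·(-6/7) = -576/7;  2·(-10)·(-4)·∫cos(5x)·cos(4x) dx = 80·(0) = 0.
  So ∫_0^π (u')² dx = 72*π + 50*π + 8*π + 0 − 576/7 + 0 = -576/7 + 130*π.
||u||_{H^1}^2 = (-64/7 + 21*π/2) + (-576/7 + 130*π) = -640/7 + 281*π/2.


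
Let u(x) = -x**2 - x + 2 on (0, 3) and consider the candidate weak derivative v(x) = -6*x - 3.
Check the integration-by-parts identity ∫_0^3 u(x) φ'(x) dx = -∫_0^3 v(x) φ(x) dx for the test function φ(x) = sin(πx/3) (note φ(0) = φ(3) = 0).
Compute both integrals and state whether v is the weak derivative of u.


LHS = 24/π, RHS = 72/π. No, v is not the weak derivative of u.

u(x) = -x**2 - x + 2, classical derivative u'(x) = -2*x - 1.
φ(x) = sin(πx/3), so φ'(x) = π*cos(π*x/3)/3.
Note φ(0) = φ(3) = 0, so the boundary term u·φ vanishes.
LHS = ∫_0^3 u(x) φ'(x) dx = ∫_0^3 (-π*x^2*cos(π*x/3)/3 - π*x*cos(π*x/3)/3 + 2*π*cos(π*x/3)/3) dx. Term by term:
  ∫_0^3 2*π*cos(π*x/3)/3 dx = 0;  ∫_0^3 -π*x*cos(π*x/3)/3 dx = 6/π;  ∫_0^3 -π*x^2*cos(π*x/3)/3 dx = 18/π.
Sum: 0 + 6/π + 18/π = 24/π.
So LHS = 24/π.
∫_0^3 v(x) φ(x) dx = ∫_0^3 (-6*x*sin(π*x/3) - 3*sin(π*x/3)) dx. Term by term:
  ∫_0^3 -3*sin(π*x/3) dx = -18/π;  ∫_0^3 -6*x*sin(π*x/3) dx = -54/π.
Sum: -18/π − 54/π = -72/π.
So RHS = -∫_0^3 v(x) φ(x) dx = 72/π.
LHS − RHS = -48/π ≠ 0, so the identity fails.
(For a valid weak derivative the identity must hold for EVERY test function, in particular this one. The failure shows v is NOT the weak derivative of u.)
Correct weak derivative would be u'(x) = -2*x - 1.


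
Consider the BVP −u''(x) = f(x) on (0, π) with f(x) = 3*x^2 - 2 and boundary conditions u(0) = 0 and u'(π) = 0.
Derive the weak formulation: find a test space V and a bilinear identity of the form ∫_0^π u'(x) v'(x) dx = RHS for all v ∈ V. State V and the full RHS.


V = {v ∈ H^1(0, π) : v(0) = 0} (test functions vanish at x = 0 where u is specified); weak form: ∫_0^π u'v' dx = ∫_0^π (3*x^2 - 2) v dx for all v ∈ V.

Multiply both sides by a test function v and integrate from 0 to π:
  ∫_0^π −u''(x) v(x) dx = ∫_0^π f(x) v(x) dx.
Integrate the LHS by parts once:
  ∫_0^π −u'' v dx = −[u'(x) v(x)]_0^π + ∫_0^π u'(x) v'(x) dx.
Thus ∫_0^π u'(x) v'(x) dx = ∫_0^π f(x) v(x) dx + [u'(x) v(x)]_0^π.
Choose V so that boundary terms are either known or forced to vanish.
Mixed BC: u(0) = 0 (Dirichlet) and u'(π) = 0 (Neumann). Define V = {v ∈ H^1(0, π) : v(0) = 0}. Then [u' v]_0^π = u'(π)·v(π) − u'(0)·0 = 0.
Weak formulation: find u (satisfying any essential BC) such that ∫_0^π u'(x) v'(x) dx = ∫_0^π f v dx for all v ∈ V (Dirichlet at 0 absorbed into V; the Neumann datum at x = π is zero, so no boundary term remains).
Substituting f(x) = 3*x^2 - 2, the right-hand side is ∫_0^π (3*x^2 - 2) v dx.


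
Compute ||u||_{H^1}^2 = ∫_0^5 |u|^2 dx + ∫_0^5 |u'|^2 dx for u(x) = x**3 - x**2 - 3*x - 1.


||u||_{H^1}^2 = 154400/21

The H^1 norm (squared) on an interval (0, L) is
  ||u||_{H^1}^2 = ∫_0^L u(x)^2 dx + ∫_0^L u'(x)^2 dx.
Compute u'(x) = 3*x**2 - 2*x - 3.
Then u(x)^2 = x**6 - 2*x**5 - 5*x**4 + 4*x**3 + 11*x**2 + 6*x + 1 and u'(x)^2 = 9*x**4 - 12*x**3 - 14*x**2 + 12*x + 9.
Integrate each monomial from 0 to 5 using ∫_0^5 c·x^n dx = c·5^(n+1)/(n+1):
  ∫_0^5 u(x)^2 dx = ∫_0^5 (x^6 - 2*x^5 - 5*x^4 + 4*x^3 + 11*x^2 + 6*x + 1) dx. Term by term:
    ∫_0^5 x^6 dx = 78125/7;  ∫_0^5 -2*x^5 dx = -15625/3;  ∫_0^5 -5*x^4 dx = -3125;
    ∫_0^5 4*x^3 dx = 625;  ∫_0^5 11*x^2 dx = 1375/3;  ∫_0^5 6*x dx = 75;
    ∫_0^5 1 dx = 5.
  Sum: 78125/7 − 15625/3 − 3125 + 625 + 1375/3 + 75 + 5 = 27935/7.
  ∫_0^5 u'(x)^2 dx = ∫_0^5 (9*x^4 - 12*x^3 - 14*x^2 + 12*x + 9) dx. Term by term:
    ∫_0^5 9*x^4 dx = 5625;  ∫_0^5 -12*x^3 dx = -1875;  ∫_0^5 -14*x^2 dx = -1750/3;
    ∫_0^5 12*x dx = 150;  ∫_0^5 9 dx = 45.
  Sum: 5625 − 1875 − 1750/3 + 150 + 45 = 10085/3.
Adding: ||u||_{H^1}^2 = 27935/7 + 10085/3 = 154400/21.


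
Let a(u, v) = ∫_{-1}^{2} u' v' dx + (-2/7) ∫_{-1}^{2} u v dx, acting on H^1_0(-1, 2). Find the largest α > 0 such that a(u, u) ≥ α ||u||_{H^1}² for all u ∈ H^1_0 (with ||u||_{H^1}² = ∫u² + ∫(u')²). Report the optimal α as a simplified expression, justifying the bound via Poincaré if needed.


α = (-18/7 + π^2)/(9 + π^2)

Coercivity of a(·,·) on H^1_0(-1, 2) means a(u, u) ≥ α ||u||_{H^1}² for every u ∈ H^1_0.
The interval has length L = 3, and Poincaré/coercivity depend only on L. Here a(u, u) = ∫(u')² + (-2/7)·∫u².
Here c = -2/7 < 0 with |c| < (π/L)² = π^2/9, so coercivity still holds. The condition a(u,u) ≥ α||u||_{H^1}² reads (1−α)∫(u')² ≥ (α−c)∫u². Any admissible α is ≤ 1 (rapidly oscillating u have ∫u²/∫(u')² → 0), and α = 1 would force 0 ≥ (1−c)∫u², impossible since c < 1; so 1−α > 0. By the sharp Poincaré inequality on H^1_0 of an interval of length L, ∫(u')² ≥ (π/L)²∫u² with equality for the first sine mode sin(π(x−x₀)/L) (x₀ the left endpoint), so the inequality holds for all u iff (1−α)(π/L)² ≥ α − c, i.e. α ≤ ((π/L)² + c)/((π/L)² + 1) = (1 + c(L/π)²)/(1 + (L/π)²). (Direct route, valid since c ≤ 0: Poincaré gives c∫u² ≥ c(L/π)²∫(u')², so a(u,u) ≥ (1 + c(L/π)²)∫(u')², while ||u||_{H^1}² ≤ (1 + (L/π)²)∫(u')²; dividing yields the same α.) With (π/L)² = π^2/9 and c = -2/7, the largest admissible constant is α = ((π/L)² + c)/((π/L)² + 1).
Simplifying, α = (-18/7 + π^2)/(9 + π^2).


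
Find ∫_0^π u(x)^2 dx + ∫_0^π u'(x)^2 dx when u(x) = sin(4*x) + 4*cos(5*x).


||u||_{H^1(0,π)}^2 = -1664/9 + 433*π/2

u'(x) = -20*sin(5*x) + 4*cos(4*x).
Expand u² and (u')² and integrate term by term on (0, π), using: for integers n ≥ 1, ∫_0^π sin²(nx) dx = ∫_0^π cos²(nx) dx = π/2; for n ≠ n', ∫_0^π sin(nx)sin(n'x) dx = ∫_0^π cos(nx)cos(n'x) dx = 0; and by product-to-sum, ∫_0^π sin(nx)cos(n'x) dx = ½∫_0^π [sin((n+n')x) + sin((n−n')x)] dx, which is 0 when n+n' is even and 2n/(n²−n'²) when n+n' is odd (it need not vanish on (0, π)).
  u² squared terms: (4)²·∫cos(5x)² dx = 16·π/2 = 8*π;  (1)²·∫sin(4x)² dx = 1·π/2 = π/2.
  u² cross terms: 2·(4)·(1)·∫cos(5x)·sin(4x) dx = 8·(-8/9) = -64/9.
  So ∫_0^π u² dx = 8*π + π/2 − 64/9 = -64/9 + 17*π/2.
  (u')² squared terms: (-20)²·∫sin(5x)² dx = 400·π/2 = 200*π;  (4)²·∫cos(4x)² dx = 16·π/2 = 8*π.
  (u')² cross terms: 2·(-20)·(4)·∫sin(5x)·cos(4x) dx = -160·(10/9) = -1600/9.
  So ∫_0^π (u')² dx = 200*π + 8*π − 1600/9 = -1600/9 + 208*π.
||u||_{H^1}^2 = (-64/9 + 17*π/2) + (-1600/9 + 208*π) = -1664/9 + 433*π/2.


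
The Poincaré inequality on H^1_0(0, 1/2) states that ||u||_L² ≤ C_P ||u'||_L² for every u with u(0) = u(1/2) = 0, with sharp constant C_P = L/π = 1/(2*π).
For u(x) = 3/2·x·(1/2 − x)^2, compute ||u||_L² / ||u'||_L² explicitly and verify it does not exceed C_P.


||u||_L² / ||u'||_L² = sqrt(14)/28 < C_P = 1/(2*π).

u(x) = 3/2·x·(1/2 − x)^2, so u'(x) = 9*x^2/2 - 3*x + 3/8.
u(x) = 3/2·x·(1/2 − x)^2 vanishes at x = 0 and x = 1/2, so u ∈ H^1_0(0, 1/2). Differentiate via the product rule and integrate the resulting polynomials term by term.
  ∫_0^1/2 u² dx = ∫_0^1/2 (9*x^6/4 - 9*x^5/2 + 27*x^4/8 - 9*x^3/8 + 9*x^2/64) dx. Term by term:
    ∫_0^1/2 9*x^6/4 dx = 9/3584;  ∫_0^1/2 -9*x^5/2 dx = -3/256;  ∫_0^1/2 27*x^4/8 dx = 27/1280;
    ∫_0^1/2 -9*x^3/8 dx = -9/512;  ∫_0^1/2 9*x^2/64 dx = 3/512.
  Sum: 9/3584 − 3/256 + 27/1280 − 9/512 + 3/512 = 3/17920.
  ∫_0^1/2 (u')² dx = ∫_0^1/2 (81*x^4/4 - 27*x^3 + 99*x^2/8 - 9*x/4 + 9/64) dx. Term by term:
    ∫_0^1/2 81*x^4/4 dx = 81/640;  ∫_0^1/2 -27*x^3 dx = -27/64;  ∫_0^1/2 99*x^2/8 dx = 33/64;
    ∫_0^1/2 -9*x/4 dx = -9/32;  ∫_0^1/2 9/64 dx = 9/128.
  Sum: 81/640 − 27/64 + 33/64 − 9/32 + 9/128 = 3/320.
∫_0^1/2 u² dx = 3/17920, so ||u||_L² = sqrt(210)/1120.
∫_0^1/2 (u')² dx = 3/320, so ||u'||_L² = sqrt(15)/40.
Ratio ||u||_L² / ||u'||_L² = sqrt(14)/28.
Sharp Poincaré constant on H^1_0(0, 1/2) is C_P = L/π = 1/(2*π), achieved by sin(2*π·x).
A polynomial bump cannot attain the sharp Poincaré constant (only the first sine eigenfunction does), so the ratio is strictly less than C_P, consistent with ||u||_L² ≤ C_P ||u'||_L².


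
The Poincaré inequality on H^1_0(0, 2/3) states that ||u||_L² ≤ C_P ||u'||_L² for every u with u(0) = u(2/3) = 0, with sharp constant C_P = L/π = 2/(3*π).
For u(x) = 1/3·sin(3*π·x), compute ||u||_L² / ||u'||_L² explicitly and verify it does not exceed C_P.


||u||_L² / ||u'||_L² = 1/(3*π) < C_P = 2/(3*π).

u(x) = 1/3·sin(3*π·x), so u'(x) = π*cos(3*π*x).
Writing u(x) = A·sin(kπx/L) with A = 1/3 and k = 2, use ∫_0^L sin²(kπx/L) dx = L/2 and ∫_0^L cos²(kπx/L) dx = L/2.
u² = 1/9·sin²(3*π·x) and (u')² = π^2·cos²(3*π·x), and each of sin², cos² integrates to L/2 = 1/3 over (0, 2/3).
∫_0^2/3 u² dx = 1/27, so ||u||_L² = sqrt(3)/9.
∫_0^2/3 (u')² dx = π^2/3, so ||u'||_L² = sqrt(3)*π/3.
Ratio ||u||_L² / ||u'||_L² = 1/(3*π).
Sharp Poincaré constant on H^1_0(0, 2/3) is C_P = L/π = 2/(3*π), achieved by sin(3*π/2·x).
This is the k = 2 harmonic; the ratio L/(kπ) is strictly less than C_P = L/π, consistent with the sharp inequality ||u||_L² ≤ C_P ||u'||_L².


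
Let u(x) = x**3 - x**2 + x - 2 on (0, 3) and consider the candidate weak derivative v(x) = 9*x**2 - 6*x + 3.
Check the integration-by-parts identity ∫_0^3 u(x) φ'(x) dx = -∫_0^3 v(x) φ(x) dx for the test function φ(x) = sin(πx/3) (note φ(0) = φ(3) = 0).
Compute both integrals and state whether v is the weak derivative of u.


LHS = -69/π + 324/π^3, RHS = -207/π + 972/π^3. No, v is not the weak derivative of u.

u(x) = x**3 - x**2 + x - 2, classical derivative u'(x) = 3*x**2 - 2*x + 1.
φ(x) = sin(πx/3), so φ'(x) = π*cos(π*x/3)/3.
Note φ(0) = φ(3) = 0, so the boundary term u·φ vanishes.
LHS = ∫_0^3 u(x) φ'(x) dx = ∫_0^3 (π*x^3*cos(π*x/3)/3 - π*x^2*cos(π*x/3)/3 + π*x*cos(π*x/3)/3 - 2*π*cos(π*x/3)/3) dx. Term by term:
  ∫_0^3 -2*π*cos(π*x/3)/3 dx = 0;  ∫_0^3 -π*x^2*cos(π*x/3)/3 dx = 18/π;  ∫_0^3 π*x*cos(π*x/3)/3 dx = -6/π;
  ∫_0^3 π*x^3*cos(π*x/3)/3 dx = -81/π + 324/π^3.
Sum: 0 + 18/π − 6/π + -81/π + 324/π^3 = -69/π + 324/π^3.
So LHS = -69/π + 324/π^3.
∫_0^3 v(x) φ(x) dx = ∫_0^3 (9*x^2*sin(π*x/3) - 6*x*sin(π*x/3) + 3*sin(π*x/3)) dx. Term by term:
  ∫_0^3 3*sin(π*x/3) dx = 18/π;  ∫_0^3 -6*x*sin(π*x/3) dx = -54/π;  ∫_0^3 9*x^2*sin(π*x/3) dx = -972/π^3 + 243/π.
Sum: 18/π − 54/π + -972/π^3 + 243/π = -972/π^3 + 207/π.
So RHS = -∫_0^3 v(x) φ(x) dx = -207/π + 972/π^3.
LHS − RHS = -648/π^3 + 138/π ≠ 0, so the identity fails.
(For a valid weak derivative the identity must hold for EVERY test function, in particular this one. The failure shows v is NOT the weak derivative of u.)
Correct weak derivative would be u'(x) = 3*x**2 - 2*x + 1.


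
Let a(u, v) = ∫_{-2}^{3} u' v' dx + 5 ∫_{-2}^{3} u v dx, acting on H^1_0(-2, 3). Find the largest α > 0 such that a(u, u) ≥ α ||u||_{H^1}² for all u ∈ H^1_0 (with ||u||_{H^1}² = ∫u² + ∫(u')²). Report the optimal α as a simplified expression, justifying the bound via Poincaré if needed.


α = 1

Coercivity of a(·,·) on H^1_0(-2, 3) means a(u, u) ≥ α ||u||_{H^1}² for every u ∈ H^1_0.
The interval has length L = 5, and Poincaré/coercivity depend only on L. Here a(u, u) = ∫(u')² + (5)·∫u².
Here c = 5 ≥ 1, so a(u,u) = ∫(u')² + c∫u² ≥ ∫(u')² + ∫u² = ||u||_{H^1}², i.e. α = 1 works. No larger α is possible: a(u,u) ≥ α||u||_{H^1}² means (1−α)∫(u')² ≥ (α−c)∫u², and for the modes u_n = sin(nπ(x−x₀)/L) (x₀ the left endpoint) one has ∫u_n²/∫(u_n')² = (L/(nπ))² → 0, so a(u_n,u_n)/||u_n||_{H^1}² → 1. Hence the optimal constant is α = 1.
Therefore α = 1.


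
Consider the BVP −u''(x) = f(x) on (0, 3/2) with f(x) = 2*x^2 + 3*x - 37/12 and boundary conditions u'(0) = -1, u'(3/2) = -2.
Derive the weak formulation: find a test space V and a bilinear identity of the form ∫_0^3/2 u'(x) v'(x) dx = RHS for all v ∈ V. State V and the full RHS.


V = H^1(0, 3/2) (v unrestricted at boundary; u is determined up to an additive constant); weak form: ∫_0^3/2 u'v' dx = ∫_0^3/2 (2*x^2 + 3*x - 37/12) v dx − 2·v(3/2) + v(0) for all v ∈ V.

Multiply both sides by a test function v and integrate from 0 to 3/2:
  ∫_0^3/2 −u''(x) v(x) dx = ∫_0^3/2 f(x) v(x) dx.
Integrate the LHS by parts once:
  ∫_0^3/2 −u'' v dx = −[u'(x) v(x)]_0^3/2 + ∫_0^3/2 u'(x) v'(x) dx.
Thus ∫_0^3/2 u'(x) v'(x) dx = ∫_0^3/2 f(x) v(x) dx + [u'(x) v(x)]_0^3/2.
Choose V so that boundary terms are either known or forced to vanish.
u has inhomogeneous Neumann u'(0) = -1, u'(3/2) = -2. [u' v]_0^3/2 = (-2)·v(3/2) − (-1)·v(0) = − 2·v(3/2) + v(0). Take V = H^1(0, 3/2); boundary term becomes part of RHS.
Weak formulation: find u (satisfying any essential BC) such that ∫_0^3/2 u'(x) v'(x) dx = ∫_0^3/2 f v dx − 2·v(3/2) + v(0) for all v ∈ V (Neumann data are natural BCs: they enter the RHS as boundary terms).
Substituting f(x) = 2*x^2 + 3*x - 37/12, the right-hand side is ∫_0^3/2 (2*x^2 + 3*x - 37/12) v dx − 2·v(3/2) + v(0).
Compatibility check (pure Neumann): taking v ≡ 1 ∈ V gives 0 = ∫_0^3/2 f dx + (-2) − (-1), i.e. ∫_0^3/2 f dx must equal u'(0) − u'(3/2) = 1. Indeed ∫_0^3/2 (2*x^2 + 3*x - 37/12) dx = 1, so the data are compatible. The solution is then unique only up to an additive constant (fix it e.g. by requiring ∫_0^3/2 u dx = 0).
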